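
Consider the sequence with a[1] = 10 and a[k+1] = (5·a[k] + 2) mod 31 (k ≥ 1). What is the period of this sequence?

a[1] = 10,  a[2] = 21,  a[3] = 14,  a[4] = 10.
Since a[4] = a[1] = 10, the sequence is periodic with period 3.

3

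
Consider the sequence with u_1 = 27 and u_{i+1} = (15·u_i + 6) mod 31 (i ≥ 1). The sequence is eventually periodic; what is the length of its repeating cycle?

10

Computing terms: u_1 = 27,  u_2 = 8,  u_3 = 2,  u_4 = 5,  u_5 = 19,  u_6 = 12,  u_7 = 0,  u_8 = 6,  u_9 = 3,  u_{10} = 20,  u_{11} = 27.
Since u_{11} = u_1 = 27, the sequence is periodic with period 10.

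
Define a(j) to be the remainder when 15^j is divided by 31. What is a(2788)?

4

Listing terms: a(1) = 15, a(2) = 8, a(3) = 27, a(4) = 2, a(5) = 30, a(6) = 16, a(7) = 23, a(8) = 4, a(9) = 29, a(10) = 1, a(11) = 15.
The sequence repeats with period 10.
So a(2788) = a(1 + ((2788-1) mod 10)) = a(8) = 4.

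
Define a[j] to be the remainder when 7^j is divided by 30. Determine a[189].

We have a[0] = 1; a[1] = 7; a[2] = 19; a[3] = 13; a[4] = 1.
Since a[4] = a[0] = 1, the sequence is periodic with period 4.
So a[189] = a[0 + ((189-0) mod 4)] = a[1] = 7.

7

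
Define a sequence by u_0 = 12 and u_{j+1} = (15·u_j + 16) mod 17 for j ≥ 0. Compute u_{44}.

u_0 = 12, u_1 = 9, u_2 = 15, u_3 = 3, u_4 = 10, u_5 = 13, u_6 = 7, u_7 = 2, u_8 = 12.
Since u_8 = u_0 = 12, the sequence is periodic with period 8.
(44 - 0) mod 8 = 4, so u_{44} = u_4 = 10.

10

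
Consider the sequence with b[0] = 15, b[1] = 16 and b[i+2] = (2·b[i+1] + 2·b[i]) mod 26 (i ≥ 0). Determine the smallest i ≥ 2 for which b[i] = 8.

We have b[0] = 15,  b[1] = 16,  b[2] = 10,  b[3] = 0,  b[4] = 20,  b[5] = 14,  b[6] = 16,  b[7] = 8,  b[8] = 22,  b[9] = 8,  b[10] = 8,  b[11] = 6,  b[12] = 2,  b[13] = 16,  b[14] = 10.
Since (b[13], b[14]) = (b[1], b[2]) = (16, 10) (two consecutive terms determine the rest), the sequence is eventually periodic: after a pre-period of length 1 it cycles with period 12.
The value 8 first appears (with i ≥ 2) at b[7].

7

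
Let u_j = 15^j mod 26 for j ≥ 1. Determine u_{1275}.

Listing terms: u_1 = 15, u_2 = 17, u_3 = 21, u_4 = 3, u_5 = 19, u_6 = 25, u_7 = 11, u_8 = 9, u_9 = 5, u_{10} = 23, u_{11} = 7, u_{12} = 1, u_{13} = 15.
Since u_{13} = u_1 = 15, the sequence is periodic with period 12.
So u_{1275} = u_{1 + ((1275-1) mod 12)} = u_3 = 21.

21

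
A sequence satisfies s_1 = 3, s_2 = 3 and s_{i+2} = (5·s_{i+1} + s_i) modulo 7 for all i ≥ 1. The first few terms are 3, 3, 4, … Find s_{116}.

s_1 = 3; s_2 = 3; s_3 = 4; s_4 = 2; s_5 = 0; s_6 = 2; s_7 = 3; s_8 = 3.
The sequence repeats with period 6.
So s_{116} = s_{1 + ((116-1) mod 6)} = s_2 = 3.

3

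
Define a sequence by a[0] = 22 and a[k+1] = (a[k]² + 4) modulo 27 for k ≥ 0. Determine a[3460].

11

Computing terms: a[0] = 22, a[1] = 2, a[2] = 8, a[3] = 14, a[4] = 11, a[5] = 17, a[6] = 23, a[7] = 20, a[8] = 26, a[9] = 5, a[10] = 2.
Since a[10] = a[1] = 2, the sequence is eventually periodic: after a pre-period of length 1 it cycles with period 9.
For k ≥ 1, a[k] depends only on (k - 1) mod 9. (3460 - 1) mod 9 = 3, so a[3460] = a[4] = 11.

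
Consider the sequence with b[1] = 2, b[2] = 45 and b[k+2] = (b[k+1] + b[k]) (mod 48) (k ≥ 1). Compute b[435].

47

b[1] = 2; b[2] = 45; b[3] = 47; b[4] = 44; b[5] = 43; b[6] = 39; b[7] = 34; b[8] = 25; b[9] = 11; b[10] = 36; b[11] = 47; b[12] = 35; b[13] = 34; b[14] = 21; b[15] = 7; b[16] = 28; b[17] = 35; b[18] = 15; b[19] = 2; b[20] = 17; b[21] = 19; b[22] = 36; b[23] = 7; b[24] = 43; b[25] = 2; b[26] = 45.
The sequence repeats with period 24.
So b[435] = b[1 + ((435-1) mod 24)] = b[3] = 47.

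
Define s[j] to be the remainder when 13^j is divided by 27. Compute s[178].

4

We have s[1] = 13; s[2] = 7; s[3] = 10; s[4] = 22; s[5] = 16; s[6] = 19; s[7] = 4; s[8] = 25; s[9] = 1; s[10] = 13.
The sequence repeats with period 9.
(178 - 1) mod 9 = 6, so s[178] = s[7] = 4.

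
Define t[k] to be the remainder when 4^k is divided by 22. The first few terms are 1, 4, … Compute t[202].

Computing terms: t[0] = 1,  t[1] = 4,  t[2] = 16,  t[3] = 20,  t[4] = 14,  t[5] = 12,  t[6] = 4.
Since t[6] = t[1] = 4, the sequence is eventually periodic: after a pre-period of length 1 it cycles with period 5.
For k ≥ 1, t[k] depends only on (k - 1) mod 5. (202 - 1) mod 5 = 1, so t[202] = t[2] = 16.

16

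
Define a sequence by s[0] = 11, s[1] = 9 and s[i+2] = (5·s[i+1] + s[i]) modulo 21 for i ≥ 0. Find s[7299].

We have s[0] = 11, s[1] = 9, s[2] = 14, s[3] = 16, s[4] = 10, s[5] = 3, s[6] = 4, s[7] = 2, s[8] = 14, s[9] = 9, s[10] = 17, s[11] = 10, s[12] = 4, s[13] = 9, s[14] = 7, s[15] = 2, s[16] = 17, s[17] = 3, s[18] = 11, s[19] = 16, s[20] = 7, s[21] = 9, s[22] = 10, s[23] = 17, s[24] = 11, s[25] = 9.
Since (s[24], s[25]) = (s[0], s[1]) = (11, 9) (two consecutive terms determine the rest), the sequence is periodic with period 24.
So s[7299] = s[0 + ((7299-0) mod 24)] = s[3] = 16.

16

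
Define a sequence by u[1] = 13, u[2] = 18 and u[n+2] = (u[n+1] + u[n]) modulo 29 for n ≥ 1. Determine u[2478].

5

u[1] = 13, u[2] = 18, u[3] = 2, u[4] = 20, u[5] = 22, u[6] = 13, u[7] = 6, u[8] = 19, u[9] = 25, u[10] = 15, u[11] = 11, u[12] = 26, u[13] = 8, u[14] = 5, u[15] = 13, u[16] = 18.
Since (u[15], u[16]) = (u[1], u[2]) = (13, 18) (two consecutive terms determine the rest), the sequence is periodic with period 14.
So u[2478] = u[1 + ((2478-1) mod 14)] = u[14] = 5.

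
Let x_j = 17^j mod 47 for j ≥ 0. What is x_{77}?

4

Computing terms: x_0 = 1,  x_1 = 17,  x_2 = 7,  x_3 = 25,  x_4 = 2,  x_5 = 34,  x_6 = 14,  x_7 = 3,  x_8 = 4,  x_9 = 21,  x_{10} = 28,  x_{11} = 6,  x_{12} = 8,  x_{13} = 42,  x_{14} = 9,  x_{15} = 12,  x_{16} = 16,  x_{17} = 37,  x_{18} = 18,  x_{19} = 24,  x_{20} = 32,  x_{21} = 27,  x_{22} = 36,  x_{23} = 1.
Since x_{23} = x_0 = 1, the sequence is periodic with period 23.
(77 - 0) mod 23 = 8, so x_{77} = x_8 = 4.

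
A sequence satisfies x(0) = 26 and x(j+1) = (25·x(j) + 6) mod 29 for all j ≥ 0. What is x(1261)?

18

Computing terms: x(0) = 26,  x(1) = 18,  x(2) = 21,  x(3) = 9,  x(4) = 28,  x(5) = 10,  x(6) = 24,  x(7) = 26.
Since x(7) = x(0) = 26, the sequence is periodic with period 7.
So x(1261) = x(0 + ((1261-0) mod 7)) = x(1) = 18.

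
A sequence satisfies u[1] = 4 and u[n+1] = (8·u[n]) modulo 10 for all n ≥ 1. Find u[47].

6

u[1] = 4,  u[2] = 2,  u[3] = 6,  u[4] = 8,  u[5] = 4.
The sequence repeats with period 4.
(47 - 1) mod 4 = 2, so u[47] = u[3] = 6.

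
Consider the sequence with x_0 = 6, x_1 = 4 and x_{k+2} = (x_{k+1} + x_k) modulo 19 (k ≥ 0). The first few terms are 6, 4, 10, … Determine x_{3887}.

Computing terms: x_0 = 6; x_1 = 4; x_2 = 10; x_3 = 14; x_4 = 5; x_5 = 0; x_6 = 5; x_7 = 5; x_8 = 10; x_9 = 15; x_{10} = 6; x_{11} = 2; x_{12} = 8; x_{13} = 10; x_{14} = 18; x_{15} = 9; x_{16} = 8; x_{17} = 17; x_{18} = 6; x_{19} = 4.
The sequence repeats with period 18.
So x_{3887} = x_{0 + ((3887-0) mod 18)} = x_{17} = 17.

17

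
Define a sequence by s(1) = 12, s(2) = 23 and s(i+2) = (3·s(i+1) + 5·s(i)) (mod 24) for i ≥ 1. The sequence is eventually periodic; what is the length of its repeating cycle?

12

Computing terms: s(1) = 12; s(2) = 23; s(3) = 9; s(4) = 22; s(5) = 15; s(6) = 11; s(7) = 12; s(8) = 19; s(9) = 21; s(10) = 14; s(11) = 3; s(12) = 7; s(13) = 12; s(14) = 23.
The sequence repeats with period 12.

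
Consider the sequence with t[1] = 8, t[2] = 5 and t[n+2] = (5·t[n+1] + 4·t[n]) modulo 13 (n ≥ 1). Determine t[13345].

2

Computing terms: t[1] = 8, t[2] = 5, t[3] = 5, t[4] = 6, t[5] = 11, t[6] = 1, t[7] = 10, t[8] = 2, t[9] = 11, t[10] = 11, t[11] = 8, t[12] = 6, t[13] = 10, t[14] = 9, t[15] = 7, t[16] = 6, t[17] = 6, t[18] = 2, t[19] = 8, t[20] = 9, t[21] = 12, t[22] = 5, t[23] = 8, t[24] = 8, t[25] = 7, t[26] = 2, t[27] = 12, t[28] = 3, t[29] = 11, t[30] = 2, t[31] = 2, t[32] = 5, t[33] = 7, t[34] = 3, t[35] = 4, t[36] = 6, t[37] = 7, t[38] = 7, t[39] = 11, t[40] = 5, t[41] = 4, t[42] = 1, t[43] = 8, t[44] = 5.
The sequence repeats with period 42.
So t[13345] = t[1 + ((13345-1) mod 42)] = t[31] = 2.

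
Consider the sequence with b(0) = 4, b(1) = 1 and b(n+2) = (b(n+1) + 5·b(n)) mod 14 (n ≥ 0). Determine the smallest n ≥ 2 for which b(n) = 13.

10

We have b(0) = 4,  b(1) = 1,  b(2) = 7,  b(3) = 12,  b(4) = 5,  b(5) = 9,  b(6) = 6,  b(7) = 9,  b(8) = 11,  b(9) = 0,  b(10) = 13,  b(11) = 13,  b(12) = 8,  b(13) = 3,  b(14) = 1,  b(15) = 2,  b(16) = 7,  b(17) = 3,  b(18) = 10,  b(19) = 11,  b(20) = 5,  b(21) = 4,  b(22) = 1.
The sequence repeats with period 21.
The value 13 first appears (with n ≥ 2) at b(10).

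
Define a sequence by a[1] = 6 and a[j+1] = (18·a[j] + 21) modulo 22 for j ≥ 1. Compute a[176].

9

Computing terms: a[1] = 6; a[2] = 19; a[3] = 11; a[4] = 21; a[5] = 3; a[6] = 9; a[7] = 7; a[8] = 15; a[9] = 5; a[10] = 1; a[11] = 17; a[12] = 19.
Since a[12] = a[2] = 19, the sequence is eventually periodic: after a pre-period of length 1 it cycles with period 10.
For j ≥ 2, a[j] depends only on (j - 2) mod 10. (176 - 2) mod 10 = 4, so a[176] = a[6] = 9.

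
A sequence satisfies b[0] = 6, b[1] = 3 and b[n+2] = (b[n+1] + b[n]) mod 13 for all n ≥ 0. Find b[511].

9

We have b[0] = 6, b[1] = 3, b[2] = 9, b[3] = 12, b[4] = 8, b[5] = 7, b[6] = 2, b[7] = 9, b[8] = 11, b[9] = 7, b[10] = 5, b[11] = 12, b[12] = 4, b[13] = 3, b[14] = 7, b[15] = 10, b[16] = 4, b[17] = 1, b[18] = 5, b[19] = 6, b[20] = 11, b[21] = 4, b[22] = 2, b[23] = 6, b[24] = 8, b[25] = 1, b[26] = 9, b[27] = 10, b[28] = 6, b[29] = 3.
Since (b[28], b[29]) = (b[0], b[1]) = (6, 3) (two consecutive terms determine the rest), the sequence is periodic with period 28.
So b[511] = b[0 + ((511-0) mod 28)] = b[7] = 9.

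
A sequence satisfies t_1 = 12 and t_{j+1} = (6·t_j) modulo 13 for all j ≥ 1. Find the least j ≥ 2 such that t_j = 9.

11

Computing terms: t_1 = 12,  t_2 = 7,  t_3 = 3,  t_4 = 5,  t_5 = 4,  t_6 = 11,  t_7 = 1,  t_8 = 6,  t_9 = 10,  t_{10} = 8,  t_{11} = 9,  t_{12} = 2,  t_{13} = 12.
The sequence repeats with period 12.
The value 9 first appears (with j ≥ 2) at t_{11}.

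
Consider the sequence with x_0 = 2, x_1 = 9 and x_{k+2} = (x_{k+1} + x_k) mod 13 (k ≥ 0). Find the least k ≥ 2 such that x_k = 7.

Computing terms: x_0 = 2,  x_1 = 9,  x_2 = 11,  x_3 = 7,  x_4 = 5,  x_5 = 12,  x_6 = 4,  x_7 = 3,  x_8 = 7,  x_9 = 10,  x_{10} = 4,  x_{11} = 1,  x_{12} = 5,  x_{13} = 6,  x_{14} = 11,  x_{15} = 4,  x_{16} = 2,  x_{17} = 6,  x_{18} = 8,  x_{19} = 1,  x_{20} = 9,  x_{21} = 10,  x_{22} = 6,  x_{23} = 3,  x_{24} = 9,  x_{25} = 12,  x_{26} = 8,  x_{27} = 7,  x_{28} = 2,  x_{29} = 9.
Since (x_{28}, x_{29}) = (x_0, x_1) = (2, 9) (two consecutive terms determine the rest), the sequence is periodic with period 28.
The value 7 first appears (with k ≥ 2) at x_3.

3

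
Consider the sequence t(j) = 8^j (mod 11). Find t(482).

9

Computing terms: t(1) = 8; t(2) = 9; t(3) = 6; t(4) = 4; t(5) = 10; t(6) = 3; t(7) = 2; t(8) = 5; t(9) = 7; t(10) = 1; t(11) = 8.
Since t(11) = t(1) = 8, the sequence is periodic with period 10.
So t(482) = t(1 + ((482-1) mod 10)) = t(2) = 9.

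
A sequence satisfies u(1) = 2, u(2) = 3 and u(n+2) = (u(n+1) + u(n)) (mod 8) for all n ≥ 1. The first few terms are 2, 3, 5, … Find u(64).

Computing terms: u(1) = 2,  u(2) = 3,  u(3) = 5,  u(4) = 0,  u(5) = 5,  u(6) = 5,  u(7) = 2,  u(8) = 7,  u(9) = 1,  u(10) = 0,  u(11) = 1,  u(12) = 1,  u(13) = 2,  u(14) = 3.
The sequence repeats with period 12.
So u(64) = u(1 + ((64-1) mod 12)) = u(4) = 0.

0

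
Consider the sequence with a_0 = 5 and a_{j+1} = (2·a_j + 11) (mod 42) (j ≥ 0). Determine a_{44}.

11

Listing terms: a_0 = 5,  a_1 = 21,  a_2 = 11,  a_3 = 33,  a_4 = 35,  a_5 = 39,  a_6 = 5.
The sequence repeats with period 6.
So a_{44} = a_{0 + ((44-0) mod 6)} = a_2 = 11.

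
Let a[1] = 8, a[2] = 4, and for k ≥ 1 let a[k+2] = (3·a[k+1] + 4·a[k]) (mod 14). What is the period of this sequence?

3

We have a[1] = 8,  a[2] = 4,  a[3] = 2,  a[4] = 8,  a[5] = 4.
The sequence repeats with period 3.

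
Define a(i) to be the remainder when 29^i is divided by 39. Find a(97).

29

a(1) = 29; a(2) = 22; a(3) = 14; a(4) = 16; a(5) = 35; a(6) = 1; a(7) = 29.
The sequence repeats with period 6.
So a(97) = a(1 + ((97-1) mod 6)) = a(1) = 29.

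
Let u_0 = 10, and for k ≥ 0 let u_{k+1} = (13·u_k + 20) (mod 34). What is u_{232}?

10

Computing terms: u_0 = 10, u_1 = 14, u_2 = 32, u_3 = 28, u_4 = 10.
The sequence repeats with period 4.
(232 - 0) mod 4 = 0, so u_{232} = u_0 = 10.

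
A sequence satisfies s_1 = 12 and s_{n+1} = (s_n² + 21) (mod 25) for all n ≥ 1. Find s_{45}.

Computing terms: s_1 = 12,  s_2 = 15,  s_3 = 21,  s_4 = 12.
The sequence repeats with period 3.
(45 - 1) mod 3 = 2, so s_{45} = s_3 = 21.

21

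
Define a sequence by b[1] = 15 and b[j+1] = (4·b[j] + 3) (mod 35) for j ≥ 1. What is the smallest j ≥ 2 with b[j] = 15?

Computing terms: b[1] = 15, b[2] = 28, b[3] = 10, b[4] = 8, b[5] = 0, b[6] = 3, b[7] = 15.
The sequence repeats with period 6.
The value 15 next appears (with j ≥ 2) at b[7].

7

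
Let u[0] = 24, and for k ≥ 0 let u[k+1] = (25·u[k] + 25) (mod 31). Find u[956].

Listing terms: u[0] = 24, u[1] = 5, u[2] = 26, u[3] = 24.
The sequence repeats with period 3.
(956 - 0) mod 3 = 2, so u[956] = u[2] = 26.

26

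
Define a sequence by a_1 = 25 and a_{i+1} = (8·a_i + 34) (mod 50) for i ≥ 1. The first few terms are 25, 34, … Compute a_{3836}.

Listing terms: a_1 = 25,  a_2 = 34,  a_3 = 6,  a_4 = 32,  a_5 = 40,  a_6 = 4,  a_7 = 16,  a_8 = 12,  a_9 = 30,  a_{10} = 24,  a_{11} = 26,  a_{12} = 42,  a_{13} = 20,  a_{14} = 44,  a_{15} = 36,  a_{16} = 22,  a_{17} = 10,  a_{18} = 14,  a_{19} = 46,  a_{20} = 2,  a_{21} = 0,  a_{22} = 34.
Since a_{22} = a_2 = 34, the sequence is eventually periodic: after a pre-period of length 1 it cycles with period 20.
For i ≥ 2, a_i depends only on (i - 2) mod 20. (3836 - 2) mod 20 = 14, so a_{3836} = a_{16} = 22.

22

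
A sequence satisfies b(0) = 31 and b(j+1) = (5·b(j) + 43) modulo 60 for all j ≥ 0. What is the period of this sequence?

4

b(0) = 31; b(1) = 18; b(2) = 13; b(3) = 48; b(4) = 43; b(5) = 18.
Since b(5) = b(1) = 18, the sequence is eventually periodic: after a pre-period of length 1 it cycles with period 4.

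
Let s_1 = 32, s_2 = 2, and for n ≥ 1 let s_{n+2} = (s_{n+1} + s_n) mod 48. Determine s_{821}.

22

Computing terms: s_1 = 32, s_2 = 2, s_3 = 34, s_4 = 36, s_5 = 22, s_6 = 10, s_7 = 32, s_8 = 42, s_9 = 26, s_{10} = 20, s_{11} = 46, s_{12} = 18, s_{13} = 16, s_{14} = 34, s_{15} = 2, s_{16} = 36, s_{17} = 38, s_{18} = 26, s_{19} = 16, s_{20} = 42, s_{21} = 10, s_{22} = 4, s_{23} = 14, s_{24} = 18, s_{25} = 32, s_{26} = 2.
Since (s_{25}, s_{26}) = (s_1, s_2) = (32, 2) (two consecutive terms determine the rest), the sequence is periodic with period 24.
(821 - 1) mod 24 = 4, so s_{821} = s_5 = 22.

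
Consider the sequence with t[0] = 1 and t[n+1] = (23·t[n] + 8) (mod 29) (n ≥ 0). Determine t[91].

Listing terms: t[0] = 1,  t[1] = 2,  t[2] = 25,  t[3] = 3,  t[4] = 19,  t[5] = 10,  t[6] = 6,  t[7] = 1.
The sequence repeats with period 7.
(91 - 0) mod 7 = 0, so t[91] = t[0] = 1.

1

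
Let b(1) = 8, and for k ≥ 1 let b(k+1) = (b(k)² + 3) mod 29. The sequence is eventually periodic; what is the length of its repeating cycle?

5

Computing terms: b(1) = 8, b(2) = 9, b(3) = 26, b(4) = 12, b(5) = 2, b(6) = 7, b(7) = 23, b(8) = 10, b(9) = 16, b(10) = 27, b(11) = 7.
Since b(11) = b(6) = 7, the sequence is eventually periodic: after a pre-period of length 5 it cycles with period 5.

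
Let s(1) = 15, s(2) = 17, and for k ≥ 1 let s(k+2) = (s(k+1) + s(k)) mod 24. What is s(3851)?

5

s(1) = 15, s(2) = 17, s(3) = 8, s(4) = 1, s(5) = 9, s(6) = 10, s(7) = 19, s(8) = 5, s(9) = 0, s(10) = 5, s(11) = 5, s(12) = 10, s(13) = 15, s(14) = 1, s(15) = 16, s(16) = 17, s(17) = 9, s(18) = 2, s(19) = 11, s(20) = 13, s(21) = 0, s(22) = 13, s(23) = 13, s(24) = 2, s(25) = 15, s(26) = 17.
The sequence repeats with period 24.
(3851 - 1) mod 24 = 10, so s(3851) = s(11) = 5.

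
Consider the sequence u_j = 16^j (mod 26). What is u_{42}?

14

Listing terms: u_0 = 1; u_1 = 16; u_2 = 22; u_3 = 14; u_4 = 16.
Since u_4 = u_1 = 16, the sequence is eventually periodic: after a pre-period of length 1 it cycles with period 3.
For j ≥ 1, u_j depends only on (j - 1) mod 3. (42 - 1) mod 3 = 2, so u_{42} = u_3 = 14.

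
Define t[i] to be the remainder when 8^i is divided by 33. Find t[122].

31

Computing terms: t[0] = 1, t[1] = 8, t[2] = 31, t[3] = 17, t[4] = 4, t[5] = 32, t[6] = 25, t[7] = 2, t[8] = 16, t[9] = 29, t[10] = 1.
The sequence repeats with period 10.
So t[122] = t[0 + ((122-0) mod 10)] = t[2] = 31.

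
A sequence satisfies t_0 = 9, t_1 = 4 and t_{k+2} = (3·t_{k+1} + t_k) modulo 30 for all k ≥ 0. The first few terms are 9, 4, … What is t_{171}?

7

Listing terms: t_0 = 9,  t_1 = 4,  t_2 = 21,  t_3 = 7,  t_4 = 12,  t_5 = 13,  t_6 = 21,  t_7 = 16,  t_8 = 9,  t_9 = 13,  t_{10} = 18,  t_{11} = 7,  t_{12} = 9,  t_{13} = 4.
Since (t_{12}, t_{13}) = (t_0, t_1) = (9, 4) (two consecutive terms determine the rest), the sequence is periodic with period 12.
(171 - 0) mod 12 = 3, so t_{171} = t_3 = 7.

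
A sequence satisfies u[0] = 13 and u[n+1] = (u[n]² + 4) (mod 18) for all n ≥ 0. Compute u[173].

Listing terms: u[0] = 13, u[1] = 11, u[2] = 17, u[3] = 5, u[4] = 11.
Since u[4] = u[1] = 11, the sequence is eventually periodic: after a pre-period of length 1 it cycles with period 3.
For n ≥ 1, u[n] depends only on (n - 1) mod 3. (173 - 1) mod 3 = 1, so u[173] = u[2] = 17.

17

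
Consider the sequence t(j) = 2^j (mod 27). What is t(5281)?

20

We have t(1) = 2, t(2) = 4, t(3) = 8, t(4) = 16, t(5) = 5, t(6) = 10, t(7) = 20, t(8) = 13, t(9) = 26, t(10) = 25, t(11) = 23, t(12) = 19, t(13) = 11, t(14) = 22, t(15) = 17, t(16) = 7, t(17) = 14, t(18) = 1, t(19) = 2.
Since t(19) = t(1) = 2, the sequence is periodic with period 18.
(5281 - 1) mod 18 = 6, so t(5281) = t(7) = 20.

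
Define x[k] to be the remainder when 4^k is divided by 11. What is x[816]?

We have x[0] = 1; x[1] = 4; x[2] = 5; x[3] = 9; x[4] = 3; x[5] = 1.
Since x[5] = x[0] = 1, the sequence is periodic with period 5.
(816 - 0) mod 5 = 1, so x[816] = x[1] = 4.

4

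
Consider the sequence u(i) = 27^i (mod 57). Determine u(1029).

18

Computing terms: u(1) = 27, u(2) = 45, u(3) = 18, u(4) = 30, u(5) = 12, u(6) = 39, u(7) = 27.
The sequence repeats with period 6.
(1029 - 1) mod 6 = 2, so u(1029) = u(3) = 18.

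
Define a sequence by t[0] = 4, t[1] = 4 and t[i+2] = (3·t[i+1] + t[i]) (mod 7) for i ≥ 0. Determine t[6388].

4

We have t[0] = 4; t[1] = 4; t[2] = 2; t[3] = 3; t[4] = 4; t[5] = 1; t[6] = 0; t[7] = 1; t[8] = 3; t[9] = 3; t[10] = 5; t[11] = 4; t[12] = 3; t[13] = 6; t[14] = 0; t[15] = 6; t[16] = 4; t[17] = 4.
The sequence repeats with period 16.
(6388 - 0) mod 16 = 4, so t[6388] = t[4] = 4.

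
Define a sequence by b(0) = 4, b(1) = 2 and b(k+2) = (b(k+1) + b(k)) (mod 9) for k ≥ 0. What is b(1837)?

7

Listing terms: b(0) = 4, b(1) = 2, b(2) = 6, b(3) = 8, b(4) = 5, b(5) = 4, b(6) = 0, b(7) = 4, b(8) = 4, b(9) = 8, b(10) = 3, b(11) = 2, b(12) = 5, b(13) = 7, b(14) = 3, b(15) = 1, b(16) = 4, b(17) = 5, b(18) = 0, b(19) = 5, b(20) = 5, b(21) = 1, b(22) = 6, b(23) = 7, b(24) = 4, b(25) = 2.
The sequence repeats with period 24.
So b(1837) = b(0 + ((1837-0) mod 24)) = b(13) = 7.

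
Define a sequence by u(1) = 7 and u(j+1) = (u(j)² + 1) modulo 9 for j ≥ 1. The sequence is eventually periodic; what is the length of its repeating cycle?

We have u(1) = 7; u(2) = 5; u(3) = 8; u(4) = 2; u(5) = 5.
Since u(5) = u(2) = 5, the sequence is eventually periodic: after a pre-period of length 1 it cycles with period 3.

3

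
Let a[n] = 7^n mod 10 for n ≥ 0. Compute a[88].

1

Computing terms: a[0] = 1; a[1] = 7; a[2] = 9; a[3] = 3; a[4] = 1.
Since a[4] = a[0] = 1, the sequence is periodic with period 4.
(88 - 0) mod 4 = 0, so a[88] = a[0] = 1.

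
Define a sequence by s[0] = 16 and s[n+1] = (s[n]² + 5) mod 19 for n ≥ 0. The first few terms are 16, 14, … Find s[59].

s[0] = 16, s[1] = 14, s[2] = 11, s[3] = 12, s[4] = 16.
The sequence repeats with period 4.
So s[59] = s[0 + ((59-0) mod 4)] = s[3] = 12.

12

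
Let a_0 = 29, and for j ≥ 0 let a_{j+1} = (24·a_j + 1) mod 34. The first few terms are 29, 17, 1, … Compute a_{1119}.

21

Listing terms: a_0 = 29, a_1 = 17, a_2 = 1, a_3 = 25, a_4 = 23, a_5 = 9, a_6 = 13, a_7 = 7, a_8 = 33, a_9 = 11, a_{10} = 27, a_{11} = 3, a_{12} = 5, a_{13} = 19, a_{14} = 15, a_{15} = 21, a_{16} = 29.
Since a_{16} = a_0 = 29, the sequence is periodic with period 16.
(1119 - 0) mod 16 = 15, so a_{1119} = a_{15} = 21.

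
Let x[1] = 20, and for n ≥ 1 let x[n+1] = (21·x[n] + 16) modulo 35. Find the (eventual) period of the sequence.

We have x[1] = 20, x[2] = 16, x[3] = 2, x[4] = 23, x[5] = 9, x[6] = 30, x[7] = 16.
Since x[7] = x[2] = 16, the sequence is eventually periodic: after a pre-period of length 1 it cycles with period 5.

5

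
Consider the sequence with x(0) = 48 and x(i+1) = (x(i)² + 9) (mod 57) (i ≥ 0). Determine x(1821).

We have x(0) = 48,  x(1) = 33,  x(2) = 15,  x(3) = 6,  x(4) = 45,  x(5) = 39,  x(6) = 48.
The sequence repeats with period 6.
(1821 - 0) mod 6 = 3, so x(1821) = x(3) = 6.

6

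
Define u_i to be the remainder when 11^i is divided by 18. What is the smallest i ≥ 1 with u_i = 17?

3

Listing terms: u_0 = 1,  u_1 = 11,  u_2 = 13,  u_3 = 17,  u_4 = 7,  u_5 = 5,  u_6 = 1.
Since u_6 = u_0 = 1, the sequence is periodic with period 6.
The value 17 first appears (with i ≥ 1) at u_3.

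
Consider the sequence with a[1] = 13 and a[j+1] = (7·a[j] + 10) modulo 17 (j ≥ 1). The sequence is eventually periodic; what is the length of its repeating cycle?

16

We have a[1] = 13, a[2] = 16, a[3] = 3, a[4] = 14, a[5] = 6, a[6] = 1, a[7] = 0, a[8] = 10, a[9] = 12, a[10] = 9, a[11] = 5, a[12] = 11, a[13] = 2, a[14] = 7, a[15] = 8, a[16] = 15, a[17] = 13.
Since a[17] = a[1] = 13, the sequence is periodic with period 16.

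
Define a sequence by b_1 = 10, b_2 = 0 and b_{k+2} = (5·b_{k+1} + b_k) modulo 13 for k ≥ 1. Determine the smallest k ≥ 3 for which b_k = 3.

Listing terms: b_1 = 10, b_2 = 0, b_3 = 10, b_4 = 11, b_5 = 0, b_6 = 11, b_7 = 3, b_8 = 0, b_9 = 3, b_{10} = 2, b_{11} = 0, b_{12} = 2, b_{13} = 10, b_{14} = 0.
Since (b_{13}, b_{14}) = (b_1, b_2) = (10, 0) (two consecutive terms determine the rest), the sequence is periodic with period 12.
The value 3 first appears (with k ≥ 3) at b_7.

7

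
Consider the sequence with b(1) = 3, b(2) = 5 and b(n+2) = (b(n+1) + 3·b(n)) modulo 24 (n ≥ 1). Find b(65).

23

Listing terms: b(1) = 3,  b(2) = 5,  b(3) = 14,  b(4) = 5,  b(5) = 23,  b(6) = 14,  b(7) = 11,  b(8) = 5,  b(9) = 14.
Since (b(8), b(9)) = (b(2), b(3)) = (5, 14) (two consecutive terms determine the rest), the sequence is eventually periodic: after a pre-period of length 1 it cycles with period 6.
For n ≥ 2, b(n) depends only on (n - 2) mod 6. (65 - 2) mod 6 = 3, so b(65) = b(5) = 23.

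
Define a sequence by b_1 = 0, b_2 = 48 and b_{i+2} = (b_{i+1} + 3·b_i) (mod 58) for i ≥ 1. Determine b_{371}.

We have b_1 = 0,  b_2 = 48,  b_3 = 48,  b_4 = 18,  b_5 = 46,  b_6 = 42,  b_7 = 6,  b_8 = 16,  b_9 = 34,  b_{10} = 24,  b_{11} = 10,  b_{12} = 24,  b_{13} = 54,  b_{14} = 10,  b_{15} = 56,  b_{16} = 28,  b_{17} = 22,  b_{18} = 48,  b_{19} = 56,  b_{20} = 26,  b_{21} = 20,  b_{22} = 40,  b_{23} = 42,  b_{24} = 46,  b_{25} = 56,  b_{26} = 20,  b_{27} = 14,  b_{28} = 16,  b_{29} = 0,  b_{30} = 48.
The sequence repeats with period 28.
So b_{371} = b_{1 + ((371-1) mod 28)} = b_7 = 6.

6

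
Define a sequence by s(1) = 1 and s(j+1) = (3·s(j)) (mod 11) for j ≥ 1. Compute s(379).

5

We have s(1) = 1; s(2) = 3; s(3) = 9; s(4) = 5; s(5) = 4; s(6) = 1.
The sequence repeats with period 5.
So s(379) = s(1 + ((379-1) mod 5)) = s(4) = 5.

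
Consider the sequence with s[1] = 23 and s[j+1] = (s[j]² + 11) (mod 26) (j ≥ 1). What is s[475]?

23

We have s[1] = 23,  s[2] = 20,  s[3] = 21,  s[4] = 10,  s[5] = 7,  s[6] = 8,  s[7] = 23.
The sequence repeats with period 6.
(475 - 1) mod 6 = 0, so s[475] = s[1] = 23.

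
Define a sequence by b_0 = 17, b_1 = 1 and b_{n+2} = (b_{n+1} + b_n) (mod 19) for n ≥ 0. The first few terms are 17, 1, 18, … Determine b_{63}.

We have b_0 = 17; b_1 = 1; b_2 = 18; b_3 = 0; b_4 = 18; b_5 = 18; b_6 = 17; b_7 = 16; b_8 = 14; b_9 = 11; b_{10} = 6; b_{11} = 17; b_{12} = 4; b_{13} = 2; b_{14} = 6; b_{15} = 8; b_{16} = 14; b_{17} = 3; b_{18} = 17; b_{19} = 1.
The sequence repeats with period 18.
(63 - 0) mod 18 = 9, so b_{63} = b_9 = 11.

11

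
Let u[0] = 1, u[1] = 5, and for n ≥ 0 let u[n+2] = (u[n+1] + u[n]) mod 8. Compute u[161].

4

u[0] = 1; u[1] = 5; u[2] = 6; u[3] = 3; u[4] = 1; u[5] = 4; u[6] = 5; u[7] = 1; u[8] = 6; u[9] = 7; u[10] = 5; u[11] = 4; u[12] = 1; u[13] = 5.
The sequence repeats with period 12.
So u[161] = u[0 + ((161-0) mod 12)] = u[5] = 4.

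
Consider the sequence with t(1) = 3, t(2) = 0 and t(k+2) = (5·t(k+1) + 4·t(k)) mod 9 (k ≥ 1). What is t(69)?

t(1) = 3,  t(2) = 0,  t(3) = 3,  t(4) = 6,  t(5) = 6,  t(6) = 0,  t(7) = 6,  t(8) = 3,  t(9) = 3,  t(10) = 0.
Since (t(9), t(10)) = (t(1), t(2)) = (3, 0) (two consecutive terms determine the rest), the sequence is periodic with period 8.
So t(69) = t(1 + ((69-1) mod 8)) = t(5) = 6.

6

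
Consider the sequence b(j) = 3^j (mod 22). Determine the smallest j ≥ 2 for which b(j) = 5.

3

Computing terms: b(1) = 3; b(2) = 9; b(3) = 5; b(4) = 15; b(5) = 1; b(6) = 3.
The sequence repeats with period 5.
The value 5 first appears (with j ≥ 2) at b(3).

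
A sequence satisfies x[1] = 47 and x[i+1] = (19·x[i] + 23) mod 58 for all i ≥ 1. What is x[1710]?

46

Listing terms: x[1] = 47,  x[2] = 46,  x[3] = 27,  x[4] = 14,  x[5] = 57,  x[6] = 4,  x[7] = 41,  x[8] = 48,  x[9] = 7,  x[10] = 40,  x[11] = 29,  x[12] = 52,  x[13] = 25,  x[14] = 34,  x[15] = 31,  x[16] = 32,  x[17] = 51,  x[18] = 6,  x[19] = 21,  x[20] = 16,  x[21] = 37,  x[22] = 30,  x[23] = 13,  x[24] = 38,  x[25] = 49,  x[26] = 26,  x[27] = 53,  x[28] = 44,  x[29] = 47.
The sequence repeats with period 28.
(1710 - 1) mod 28 = 1, so x[1710] = x[2] = 46.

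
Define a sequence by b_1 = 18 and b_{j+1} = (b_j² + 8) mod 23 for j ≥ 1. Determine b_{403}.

We have b_1 = 18,  b_2 = 10,  b_3 = 16,  b_4 = 11,  b_5 = 14,  b_6 = 20,  b_7 = 17,  b_8 = 21,  b_9 = 12,  b_{10} = 14.
Since b_{10} = b_5 = 14, the sequence is eventually periodic: after a pre-period of length 4 it cycles with period 5.
For j ≥ 5, b_j depends only on (j - 5) mod 5. (403 - 5) mod 5 = 3, so b_{403} = b_8 = 21.

21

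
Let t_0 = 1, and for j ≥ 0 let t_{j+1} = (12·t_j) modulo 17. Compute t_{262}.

2

We have t_0 = 1; t_1 = 12; t_2 = 8; t_3 = 11; t_4 = 13; t_5 = 3; t_6 = 2; t_7 = 7; t_8 = 16; t_9 = 5; t_{10} = 9; t_{11} = 6; t_{12} = 4; t_{13} = 14; t_{14} = 15; t_{15} = 10; t_{16} = 1.
Since t_{16} = t_0 = 1, the sequence is periodic with period 16.
(262 - 0) mod 16 = 6, so t_{262} = t_6 = 2.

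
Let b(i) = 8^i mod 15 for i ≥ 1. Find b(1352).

1

b(1) = 8; b(2) = 4; b(3) = 2; b(4) = 1; b(5) = 8.
The sequence repeats with period 4.
(1352 - 1) mod 4 = 3, so b(1352) = b(4) = 1.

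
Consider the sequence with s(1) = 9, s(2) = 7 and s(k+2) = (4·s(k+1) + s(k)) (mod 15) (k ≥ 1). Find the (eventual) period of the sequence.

40

We have s(1) = 9; s(2) = 7; s(3) = 7; s(4) = 5; s(5) = 12; s(6) = 8; s(7) = 14; s(8) = 4; s(9) = 0; s(10) = 4; s(11) = 1; s(12) = 8; s(13) = 3; s(14) = 5; s(15) = 8; s(16) = 7; s(17) = 6; s(18) = 1; s(19) = 10; s(20) = 11; s(21) = 9; s(22) = 2; s(23) = 2; s(24) = 10; s(25) = 12; s(26) = 13; s(27) = 4; s(28) = 14; s(29) = 0; s(30) = 14; s(31) = 11; s(32) = 13; s(33) = 3; s(34) = 10; s(35) = 13; s(36) = 2; s(37) = 6; s(38) = 11; s(39) = 5; s(40) = 1; s(41) = 9; s(42) = 7.
Since (s(41), s(42)) = (s(1), s(2)) = (9, 7) (two consecutive terms determine the rest), the sequence is periodic with period 40.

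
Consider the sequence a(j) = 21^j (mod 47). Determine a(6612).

3

Computing terms: a(0) = 1; a(1) = 21; a(2) = 18; a(3) = 2; a(4) = 42; a(5) = 36; a(6) = 4; a(7) = 37; a(8) = 25; a(9) = 8; a(10) = 27; a(11) = 3; a(12) = 16; a(13) = 7; a(14) = 6; a(15) = 32; a(16) = 14; a(17) = 12; a(18) = 17; a(19) = 28; a(20) = 24; a(21) = 34; a(22) = 9; a(23) = 1.
The sequence repeats with period 23.
(6612 - 0) mod 23 = 11, so a(6612) = a(11) = 3.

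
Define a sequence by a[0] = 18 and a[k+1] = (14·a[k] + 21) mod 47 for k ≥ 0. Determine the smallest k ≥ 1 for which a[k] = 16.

a[0] = 18,  a[1] = 38,  a[2] = 36,  a[3] = 8,  a[4] = 39,  a[5] = 3,  a[6] = 16,  a[7] = 10,  a[8] = 20,  a[9] = 19,  a[10] = 5,  a[11] = 44,  a[12] = 26,  a[13] = 9,  a[14] = 6,  a[15] = 11,  a[16] = 34,  a[17] = 27,  a[18] = 23,  a[19] = 14,  a[20] = 29,  a[21] = 4,  a[22] = 30,  a[23] = 18.
The sequence repeats with period 23.
The value 16 first appears (with k ≥ 1) at a[6].

6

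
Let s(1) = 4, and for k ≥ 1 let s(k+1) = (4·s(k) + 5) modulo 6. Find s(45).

Listing terms: s(1) = 4,  s(2) = 3,  s(3) = 5,  s(4) = 1,  s(5) = 3.
Since s(5) = s(2) = 3, the sequence is eventually periodic: after a pre-period of length 1 it cycles with period 3.
For k ≥ 2, s(k) depends only on (k - 2) mod 3. (45 - 2) mod 3 = 1, so s(45) = s(3) = 5.

5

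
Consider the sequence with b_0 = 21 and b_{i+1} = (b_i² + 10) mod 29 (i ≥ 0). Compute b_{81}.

Listing terms: b_0 = 21, b_1 = 16, b_2 = 5, b_3 = 6, b_4 = 17, b_5 = 9, b_6 = 4, b_7 = 26, b_8 = 19, b_9 = 23, b_{10} = 17.
Since b_{10} = b_4 = 17, the sequence is eventually periodic: after a pre-period of length 4 it cycles with period 6.
For i ≥ 4, b_i depends only on (i - 4) mod 6. (81 - 4) mod 6 = 5, so b_{81} = b_9 = 23.

23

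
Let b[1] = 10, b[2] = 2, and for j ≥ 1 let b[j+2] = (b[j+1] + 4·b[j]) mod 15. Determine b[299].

Computing terms: b[1] = 10; b[2] = 2; b[3] = 12; b[4] = 5; b[5] = 8; b[6] = 13; b[7] = 0; b[8] = 7; b[9] = 7; b[10] = 5; b[11] = 3; b[12] = 8; b[13] = 5; b[14] = 7; b[15] = 12; b[16] = 10; b[17] = 13; b[18] = 8; b[19] = 0; b[20] = 2; b[21] = 2; b[22] = 10; b[23] = 3; b[24] = 13; b[25] = 10; b[26] = 2.
The sequence repeats with period 24.
(299 - 1) mod 24 = 10, so b[299] = b[11] = 3.

3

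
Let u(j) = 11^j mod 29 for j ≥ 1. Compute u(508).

Computing terms: u(1) = 11, u(2) = 5, u(3) = 26, u(4) = 25, u(5) = 14, u(6) = 9, u(7) = 12, u(8) = 16, u(9) = 2, u(10) = 22, u(11) = 10, u(12) = 23, u(13) = 21, u(14) = 28, u(15) = 18, u(16) = 24, u(17) = 3, u(18) = 4, u(19) = 15, u(20) = 20, u(21) = 17, u(22) = 13, u(23) = 27, u(24) = 7, u(25) = 19, u(26) = 6, u(27) = 8, u(28) = 1, u(29) = 11.
Since u(29) = u(1) = 11, the sequence is periodic with period 28.
(508 - 1) mod 28 = 3, so u(508) = u(4) = 25.

25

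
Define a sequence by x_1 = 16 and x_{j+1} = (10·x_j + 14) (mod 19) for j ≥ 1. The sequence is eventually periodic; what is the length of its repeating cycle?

We have x_1 = 16,  x_2 = 3,  x_3 = 6,  x_4 = 17,  x_5 = 13,  x_6 = 11,  x_7 = 10,  x_8 = 0,  x_9 = 14,  x_{10} = 2,  x_{11} = 15,  x_{12} = 12,  x_{13} = 1,  x_{14} = 5,  x_{15} = 7,  x_{16} = 8,  x_{17} = 18,  x_{18} = 4,  x_{19} = 16.
The sequence repeats with period 18.

18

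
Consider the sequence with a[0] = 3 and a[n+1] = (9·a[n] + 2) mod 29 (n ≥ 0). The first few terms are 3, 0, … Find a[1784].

Computing terms: a[0] = 3,  a[1] = 0,  a[2] = 2,  a[3] = 20,  a[4] = 8,  a[5] = 16,  a[6] = 1,  a[7] = 11,  a[8] = 14,  a[9] = 12,  a[10] = 23,  a[11] = 6,  a[12] = 27,  a[13] = 13,  a[14] = 3.
Since a[14] = a[0] = 3, the sequence is periodic with period 14.
(1784 - 0) mod 14 = 6, so a[1784] = a[6] = 1.

1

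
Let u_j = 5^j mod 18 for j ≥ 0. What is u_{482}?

7

Listing terms: u_0 = 1; u_1 = 5; u_2 = 7; u_3 = 17; u_4 = 13; u_5 = 11; u_6 = 1.
The sequence repeats with period 6.
(482 - 0) mod 6 = 2, so u_{482} = u_2 = 7.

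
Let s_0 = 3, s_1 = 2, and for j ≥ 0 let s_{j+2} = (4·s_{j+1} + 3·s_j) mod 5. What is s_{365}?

0

Computing terms: s_0 = 3; s_1 = 2; s_2 = 2; s_3 = 4; s_4 = 2; s_5 = 0; s_6 = 1; s_7 = 4; s_8 = 4; s_9 = 3; s_{10} = 4; s_{11} = 0; s_{12} = 2; s_{13} = 3; s_{14} = 3; s_{15} = 1; s_{16} = 3; s_{17} = 0; s_{18} = 4; s_{19} = 1; s_{20} = 1; s_{21} = 2; s_{22} = 1; s_{23} = 0; s_{24} = 3; s_{25} = 2.
Since (s_{24}, s_{25}) = (s_0, s_1) = (3, 2) (two consecutive terms determine the rest), the sequence is periodic with period 24.
(365 - 0) mod 24 = 5, so s_{365} = s_5 = 0.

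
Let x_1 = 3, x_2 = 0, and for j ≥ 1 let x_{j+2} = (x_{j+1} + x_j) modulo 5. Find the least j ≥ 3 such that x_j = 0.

x_1 = 3, x_2 = 0, x_3 = 3, x_4 = 3, x_5 = 1, x_6 = 4, x_7 = 0, x_8 = 4, x_9 = 4, x_{10} = 3, x_{11} = 2, x_{12} = 0, x_{13} = 2, x_{14} = 2, x_{15} = 4, x_{16} = 1, x_{17} = 0, x_{18} = 1, x_{19} = 1, x_{20} = 2, x_{21} = 3, x_{22} = 0.
The sequence repeats with period 20.
The value 0 first appears (with j ≥ 3) at x_7.

7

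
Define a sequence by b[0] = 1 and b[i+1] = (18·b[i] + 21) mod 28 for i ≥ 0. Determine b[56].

23

We have b[0] = 1; b[1] = 11; b[2] = 23; b[3] = 15; b[4] = 11.
Since b[4] = b[1] = 11, the sequence is eventually periodic: after a pre-period of length 1 it cycles with period 3.
For i ≥ 1, b[i] depends only on (i - 1) mod 3. (56 - 1) mod 3 = 1, so b[56] = b[2] = 23.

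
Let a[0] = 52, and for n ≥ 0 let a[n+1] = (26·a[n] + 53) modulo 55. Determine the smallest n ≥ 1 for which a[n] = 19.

We have a[0] = 52,  a[1] = 30,  a[2] = 8,  a[3] = 41,  a[4] = 19,  a[5] = 52.
The sequence repeats with period 5.
The value 19 first appears (with n ≥ 1) at a[4].

4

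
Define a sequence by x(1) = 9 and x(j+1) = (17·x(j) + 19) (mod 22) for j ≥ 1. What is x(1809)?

21

x(1) = 9, x(2) = 18, x(3) = 17, x(4) = 0, x(5) = 19, x(6) = 12, x(7) = 3, x(8) = 4, x(9) = 21, x(10) = 2, x(11) = 9.
Since x(11) = x(1) = 9, the sequence is periodic with period 10.
So x(1809) = x(1 + ((1809-1) mod 10)) = x(9) = 21.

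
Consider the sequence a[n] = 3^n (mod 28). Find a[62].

9

We have a[0] = 1, a[1] = 3, a[2] = 9, a[3] = 27, a[4] = 25, a[5] = 19, a[6] = 1.
The sequence repeats with period 6.
So a[62] = a[0 + ((62-0) mod 6)] = a[2] = 9.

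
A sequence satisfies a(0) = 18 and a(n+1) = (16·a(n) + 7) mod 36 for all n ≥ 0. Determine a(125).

35

Computing terms: a(0) = 18, a(1) = 7, a(2) = 11, a(3) = 3, a(4) = 19, a(5) = 23, a(6) = 15, a(7) = 31, a(8) = 35, a(9) = 27, a(10) = 7.
Since a(10) = a(1) = 7, the sequence is eventually periodic: after a pre-period of length 1 it cycles with period 9.
For n ≥ 1, a(n) depends only on (n - 1) mod 9. (125 - 1) mod 9 = 7, so a(125) = a(8) = 35.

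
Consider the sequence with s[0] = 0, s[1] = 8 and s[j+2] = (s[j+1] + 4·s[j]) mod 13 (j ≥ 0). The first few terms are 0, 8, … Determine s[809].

11

Computing terms: s[0] = 0,  s[1] = 8,  s[2] = 8,  s[3] = 1,  s[4] = 7,  s[5] = 11,  s[6] = 0,  s[7] = 5,  s[8] = 5,  s[9] = 12,  s[10] = 6,  s[11] = 2,  s[12] = 0,  s[13] = 8.
Since (s[12], s[13]) = (s[0], s[1]) = (0, 8) (two consecutive terms determine the rest), the sequence is periodic with period 12.
So s[809] = s[0 + ((809-0) mod 12)] = s[5] = 11.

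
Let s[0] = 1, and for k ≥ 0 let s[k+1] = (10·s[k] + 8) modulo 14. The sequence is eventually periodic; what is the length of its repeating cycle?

s[0] = 1; s[1] = 4; s[2] = 6; s[3] = 12; s[4] = 2; s[5] = 0; s[6] = 8; s[7] = 4.
Since s[7] = s[1] = 4, the sequence is eventually periodic: after a pre-period of length 1 it cycles with period 6.

6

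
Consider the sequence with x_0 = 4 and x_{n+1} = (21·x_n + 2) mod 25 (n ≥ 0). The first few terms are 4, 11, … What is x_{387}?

x_0 = 4,  x_1 = 11,  x_2 = 8,  x_3 = 20,  x_4 = 22,  x_5 = 14,  x_6 = 21,  x_7 = 18,  x_8 = 5,  x_9 = 7,  x_{10} = 24,  x_{11} = 6,  x_{12} = 3,  x_{13} = 15,  x_{14} = 17,  x_{15} = 9,  x_{16} = 16,  x_{17} = 13,  x_{18} = 0,  x_{19} = 2,  x_{20} = 19,  x_{21} = 1,  x_{22} = 23,  x_{23} = 10,  x_{24} = 12,  x_{25} = 4.
Since x_{25} = x_0 = 4, the sequence is periodic with period 25.
So x_{387} = x_{0 + ((387-0) mod 25)} = x_{12} = 3.

3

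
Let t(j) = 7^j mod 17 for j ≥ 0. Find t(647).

Listing terms: t(0) = 1, t(1) = 7, t(2) = 15, t(3) = 3, t(4) = 4, t(5) = 11, t(6) = 9, t(7) = 12, t(8) = 16, t(9) = 10, t(10) = 2, t(11) = 14, t(12) = 13, t(13) = 6, t(14) = 8, t(15) = 5, t(16) = 1.
Since t(16) = t(0) = 1, the sequence is periodic with period 16.
So t(647) = t(0 + ((647-0) mod 16)) = t(7) = 12.

12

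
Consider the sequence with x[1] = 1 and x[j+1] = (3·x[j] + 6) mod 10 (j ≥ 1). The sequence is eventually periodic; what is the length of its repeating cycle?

x[1] = 1, x[2] = 9, x[3] = 3, x[4] = 5, x[5] = 1.
The sequence repeats with period 4.

4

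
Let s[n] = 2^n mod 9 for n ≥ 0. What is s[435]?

s[0] = 1; s[1] = 2; s[2] = 4; s[3] = 8; s[4] = 7; s[5] = 5; s[6] = 1.
Since s[6] = s[0] = 1, the sequence is periodic with period 6.
(435 - 0) mod 6 = 3, so s[435] = s[3] = 8.

8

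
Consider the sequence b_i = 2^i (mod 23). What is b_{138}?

We have b_0 = 1; b_1 = 2; b_2 = 4; b_3 = 8; b_4 = 16; b_5 = 9; b_6 = 18; b_7 = 13; b_8 = 3; b_9 = 6; b_{10} = 12; b_{11} = 1.
Since b_{11} = b_0 = 1, the sequence is periodic with period 11.
So b_{138} = b_{0 + ((138-0) mod 11)} = b_6 = 18.

18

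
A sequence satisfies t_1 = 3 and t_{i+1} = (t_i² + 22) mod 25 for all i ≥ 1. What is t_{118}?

21

Listing terms: t_1 = 3; t_2 = 6; t_3 = 8; t_4 = 11; t_5 = 18; t_6 = 21; t_7 = 13; t_8 = 16; t_9 = 3.
Since t_9 = t_1 = 3, the sequence is periodic with period 8.
(118 - 1) mod 8 = 5, so t_{118} = t_6 = 21.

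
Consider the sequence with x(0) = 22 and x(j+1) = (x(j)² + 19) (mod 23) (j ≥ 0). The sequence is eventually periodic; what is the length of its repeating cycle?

4

Listing terms: x(0) = 22, x(1) = 20, x(2) = 5, x(3) = 21, x(4) = 0, x(5) = 19, x(6) = 12, x(7) = 2, x(8) = 0.
Since x(8) = x(4) = 0, the sequence is eventually periodic: after a pre-period of length 4 it cycles with period 4.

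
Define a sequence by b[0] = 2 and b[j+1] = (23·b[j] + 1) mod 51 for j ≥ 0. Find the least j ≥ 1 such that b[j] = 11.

2

Listing terms: b[0] = 2,  b[1] = 47,  b[2] = 11,  b[3] = 50,  b[4] = 29,  b[5] = 5,  b[6] = 14,  b[7] = 17,  b[8] = 35,  b[9] = 41,  b[10] = 26,  b[11] = 38,  b[12] = 8,  b[13] = 32,  b[14] = 23,  b[15] = 20,  b[16] = 2.
The sequence repeats with period 16.
The value 11 first appears (with j ≥ 1) at b[2].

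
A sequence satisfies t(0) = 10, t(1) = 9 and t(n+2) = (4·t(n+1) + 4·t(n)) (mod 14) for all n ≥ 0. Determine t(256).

12

We have t(0) = 10, t(1) = 9, t(2) = 6, t(3) = 4, t(4) = 12, t(5) = 8, t(6) = 10, t(7) = 2, t(8) = 6, t(9) = 4.
Since (t(8), t(9)) = (t(2), t(3)) = (6, 4) (two consecutive terms determine the rest), the sequence is eventually periodic: after a pre-period of length 2 it cycles with period 6.
For n ≥ 2, t(n) depends only on (n - 2) mod 6. (256 - 2) mod 6 = 2, so t(256) = t(4) = 12.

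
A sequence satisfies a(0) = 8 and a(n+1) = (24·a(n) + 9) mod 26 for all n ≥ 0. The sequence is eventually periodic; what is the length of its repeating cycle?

Computing terms: a(0) = 8, a(1) = 19, a(2) = 23, a(3) = 15, a(4) = 5, a(5) = 25, a(6) = 11, a(7) = 13, a(8) = 9, a(9) = 17, a(10) = 1, a(11) = 7, a(12) = 21, a(13) = 19.
Since a(13) = a(1) = 19, the sequence is eventually periodic: after a pre-period of length 1 it cycles with period 12.

12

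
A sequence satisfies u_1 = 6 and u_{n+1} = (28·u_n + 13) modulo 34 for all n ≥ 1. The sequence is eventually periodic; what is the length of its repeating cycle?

16

Computing terms: u_1 = 6; u_2 = 11; u_3 = 15; u_4 = 25; u_5 = 33; u_6 = 19; u_7 = 1; u_8 = 7; u_9 = 5; u_{10} = 17; u_{11} = 13; u_{12} = 3; u_{13} = 29; u_{14} = 9; u_{15} = 27; u_{16} = 21; u_{17} = 23; u_{18} = 11.
Since u_{18} = u_2 = 11, the sequence is eventually periodic: after a pre-period of length 1 it cycles with period 16.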